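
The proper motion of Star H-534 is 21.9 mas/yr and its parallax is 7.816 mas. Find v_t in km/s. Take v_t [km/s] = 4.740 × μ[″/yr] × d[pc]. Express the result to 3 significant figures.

d = 1/p = 1/0.007816″ = 127.94 pc.
μ = 21.9 mas/yr = 0.0219 ″/yr.
v_t = 4.74 × μ × d = 4.74 × 0.0219 × 127.94 = 13.281 km/s.

13.3 km/s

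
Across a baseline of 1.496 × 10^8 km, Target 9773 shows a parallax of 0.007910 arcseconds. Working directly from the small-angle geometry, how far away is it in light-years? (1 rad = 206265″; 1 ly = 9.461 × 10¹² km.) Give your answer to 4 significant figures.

θ = 0.007910″ = 0.007910/206265 = 3.8349 × 10^-8 rad.
d = B/θ = (1.496 × 10^8) / (3.8349 × 10^-8) = 3.9010 × 10^15 km = (3.9010 × 10^15) / (9.461 × 10^12) ly = 412.32 ly.

412.3 ly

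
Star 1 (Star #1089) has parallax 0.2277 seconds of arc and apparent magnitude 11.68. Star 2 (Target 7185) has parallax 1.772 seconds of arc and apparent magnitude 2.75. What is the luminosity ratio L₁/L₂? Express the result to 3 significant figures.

L₁/L₂ = 0.0162

d₁ = 1/p₁ = 1/0.2277″ = 4.3917 pc; d₂ = 1/p₂ = 1/1.772″ = 0.56433 pc.
M₁ = m₁ − 5 log₁₀ d₁ + 5 = 11.68 − 3.2132 + 5 = 13.4668.
M₂ = 2.75 − (-1.2423) + 5 = 8.9923.
L₁/L₂ = 10^(0.4(M₂ − M₁)) = 10^(0.4 × (-4.4745)) = 10^(-1.78980) = 0.016226.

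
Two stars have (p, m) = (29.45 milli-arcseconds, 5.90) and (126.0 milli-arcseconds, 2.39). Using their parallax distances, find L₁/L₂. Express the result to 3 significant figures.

d₁ = 1/p₁ = 1/0.02945″ = 33.956 pc; d₂ = 1/p₂ = 1/0.1260″ = 7.9365 pc.
M₁ = m₁ − 5 log₁₀ d₁ + 5 = 5.90 − 7.6546 + 5 = 3.2454.
M₂ = 2.39 − 4.4981 + 5 = 2.8919.
L₁/L₂ = 10^(0.4(M₂ − M₁)) = 10^(0.4 × (-0.3535)) = 10^(-0.14140) = 0.7221.

L₁/L₂ = 0.722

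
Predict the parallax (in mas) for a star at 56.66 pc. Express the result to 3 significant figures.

p = 1/d = 1/56.66 = 0.017649 arcsec.
= 0.017649 × 1000 = 17.649 mas.

17.6 mas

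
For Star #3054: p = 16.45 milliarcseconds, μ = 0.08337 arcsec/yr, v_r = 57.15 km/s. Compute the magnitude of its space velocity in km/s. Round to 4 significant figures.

d = 1/p = 1/0.01645″ = 60.79 pc.
v_t = 4.740 μ d = 4.740 × 0.08337 × 60.79 = 24.023 km/s.
v = √(v_r² + v_t²) = √(57.15² + 24.023²) = √3843.23 = 61.994 km/s.

61.99 km/s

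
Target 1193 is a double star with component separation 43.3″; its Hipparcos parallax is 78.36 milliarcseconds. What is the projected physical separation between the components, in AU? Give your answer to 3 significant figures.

d = 1/p = 1/0.07836″ = 12.762 pc.
At distance d (pc), an angle of θ arcsec spans θ·d AU: s = 43.3 × 12.762 = 552.59 AU.

553 AU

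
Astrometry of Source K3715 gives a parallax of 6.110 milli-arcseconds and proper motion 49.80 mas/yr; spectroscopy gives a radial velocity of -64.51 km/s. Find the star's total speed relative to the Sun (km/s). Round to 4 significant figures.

d = 1/p = 1/0.006110″ = 163.67 pc.
μ = 49.80 mas/yr = 0.04980 ″/yr.
v_t = 4.740 μ d = 4.740 × 0.04980 × 163.67 = 38.635 km/s.
v = √(v_r² + v_t²) = √((-64.51)² + 38.635²) = √5654.2 = 75.194 km/s.

75.19 km/s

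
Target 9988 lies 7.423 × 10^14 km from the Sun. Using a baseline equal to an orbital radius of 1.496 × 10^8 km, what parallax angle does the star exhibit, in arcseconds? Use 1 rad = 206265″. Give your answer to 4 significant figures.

θ ≈ B/d = (1.496 × 10^8) / (7.423 × 10^14) = 2.0154 × 10^-7 rad.
In arcseconds: 2.0154 × 10^-7 × 206265 = 0.041571″.

0.04157 arcsec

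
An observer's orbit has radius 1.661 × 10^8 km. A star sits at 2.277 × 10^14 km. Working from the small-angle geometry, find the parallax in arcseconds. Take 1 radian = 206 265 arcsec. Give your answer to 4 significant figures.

0.1505 arcsec

θ ≈ B/d = (1.661 × 10^8) / (2.277 × 10^14) = 7.2947 × 10^-7 rad.
In arcseconds: 7.2947 × 10^-7 × 206265 = 0.15046″.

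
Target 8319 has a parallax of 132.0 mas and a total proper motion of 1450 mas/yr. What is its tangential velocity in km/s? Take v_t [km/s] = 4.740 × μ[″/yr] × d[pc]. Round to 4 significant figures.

d = 1/p = 1/0.1320″ = 7.5758 pc.
μ = 1450 mas/yr = 1.45 ″/yr.
v_t = 4.74 × μ × d = 4.74 × 1.45 × 7.5758 = 52.068 km/s.

52.07 km/s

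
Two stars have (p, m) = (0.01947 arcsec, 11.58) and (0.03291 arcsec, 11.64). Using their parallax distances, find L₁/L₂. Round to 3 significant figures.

d₁ = 1/p₁ = 1/0.01947″ = 51.361 pc; d₂ = 1/p₂ = 1/0.03291″ = 30.386 pc.
M₁ = m₁ − 5 log₁₀ d₁ + 5 = 11.58 − 8.5532 + 5 = 8.0268.
M₂ = 11.64 − 7.4134 + 5 = 9.2266.
L₁/L₂ = 10^(0.4(M₂ − M₁)) = 10^(0.4 × 1.1998) = 10^0.47992 = 3.0194.

L₁/L₂ = 3.02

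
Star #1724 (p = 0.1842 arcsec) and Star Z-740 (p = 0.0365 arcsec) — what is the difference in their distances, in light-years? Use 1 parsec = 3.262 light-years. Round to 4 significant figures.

71.66 ly

d_A = 1/0.1842″ = 5.4289 pc; d_B = 1/0.03650″ = 27.397 pc.
|d_B − d_A| = |27.397 − 5.4289| = 21.968 pc = 21.968 × 3.262 ly = 71.66 ly.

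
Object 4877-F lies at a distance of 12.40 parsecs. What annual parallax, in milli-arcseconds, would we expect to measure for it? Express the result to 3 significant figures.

p = 1/d = 1/12.4 = 0.080645 arcsec.
= 0.080645 × 1000 = 80.645 mas.

80.6 mas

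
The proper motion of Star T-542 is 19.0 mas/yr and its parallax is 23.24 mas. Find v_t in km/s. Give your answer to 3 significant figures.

3.88 km/s

d = 1/p = 1/0.02324″ = 43.029 pc.
μ = 19.0 mas/yr = 0.0190 ″/yr.
v_t = 4.74 × μ × d = 4.74 × 0.0190 × 43.029 = 3.8752 km/s.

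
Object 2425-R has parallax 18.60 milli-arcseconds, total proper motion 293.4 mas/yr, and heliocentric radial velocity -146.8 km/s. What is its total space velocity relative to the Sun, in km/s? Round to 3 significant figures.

165 km/s

d = 1/p = 1/0.01860″ = 53.763 pc.
μ = 293.4 mas/yr = 0.2934 ″/yr.
v_t = 4.740 μ d = 4.740 × 0.2934 × 53.763 = 74.769 km/s.
v = √(v_r² + v_t²) = √((-146.8)² + 74.769²) = √27140.6 = 164.74 km/s.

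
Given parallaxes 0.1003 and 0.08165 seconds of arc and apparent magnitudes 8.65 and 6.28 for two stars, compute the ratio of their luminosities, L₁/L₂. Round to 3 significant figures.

d₁ = 1/p₁ = 1/0.1003″ = 9.9701 pc; d₂ = 1/p₂ = 1/0.08165″ = 12.247 pc.
M₁ = m₁ − 5 log₁₀ d₁ + 5 = 8.65 − 4.9935 + 5 = 8.6565.
M₂ = 6.28 − 5.4401 + 5 = 5.8399.
L₁/L₂ = 10^(0.4(M₂ − M₁)) = 10^(0.4 × (-2.8166)) = 10^(-1.12664) = 0.074707.

L₁/L₂ = 0.0747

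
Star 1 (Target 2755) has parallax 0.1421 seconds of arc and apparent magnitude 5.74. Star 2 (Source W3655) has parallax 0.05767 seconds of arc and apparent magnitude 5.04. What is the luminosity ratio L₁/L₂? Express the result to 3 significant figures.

L₁/L₂ = 0.0864

d₁ = 1/p₁ = 1/0.1421″ = 7.0373 pc; d₂ = 1/p₂ = 1/0.05767″ = 17.34 pc.
M₁ = m₁ − 5 log₁₀ d₁ + 5 = 5.74 − 4.2370 + 5 = 6.5030.
M₂ = 5.04 − 6.1952 + 5 = 3.8448.
L₁/L₂ = 10^(0.4(M₂ − M₁)) = 10^(0.4 × (-2.6582)) = 10^(-1.06328) = 0.086441.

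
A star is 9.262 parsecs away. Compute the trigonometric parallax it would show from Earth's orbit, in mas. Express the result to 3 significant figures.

p = 1/d = 1/9.262 = 0.10797 arcsec.
= 0.10797 × 1000 = 107.97 mas.

108 mas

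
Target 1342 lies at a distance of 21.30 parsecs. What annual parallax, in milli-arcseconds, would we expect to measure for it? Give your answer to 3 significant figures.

46.9 mas

p = 1/d = 1/21.3 = 0.046948 arcsec.
= 0.046948 × 1000 = 46.948 mas.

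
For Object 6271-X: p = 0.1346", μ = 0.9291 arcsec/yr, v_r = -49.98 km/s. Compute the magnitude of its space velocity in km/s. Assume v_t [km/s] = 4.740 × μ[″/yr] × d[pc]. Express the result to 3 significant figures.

d = 1/p = 1/0.1346″ = 7.4294 pc.
v_t = 4.740 μ d = 4.740 × 0.9291 × 7.4294 = 32.719 km/s.
v = √(v_r² + v_t²) = √((-49.98)² + 32.719²) = √3568.53 = 59.737 km/s.

59.7 km/s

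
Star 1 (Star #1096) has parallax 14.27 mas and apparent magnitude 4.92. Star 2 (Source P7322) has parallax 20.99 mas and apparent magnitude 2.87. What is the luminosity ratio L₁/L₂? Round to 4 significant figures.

L₁/L₂ = 0.3275

d₁ = 1/p₁ = 1/0.01427″ = 70.077 pc; d₂ = 1/p₂ = 1/0.02099″ = 47.642 pc.
M₁ = m₁ − 5 log₁₀ d₁ + 5 = 4.92 − 9.2279 + 5 = 0.6921.
M₂ = 2.87 − 8.3899 + 5 = -0.5199.
L₁/L₂ = 10^(0.4(M₂ − M₁)) = 10^(0.4 × (-1.2120)) = 10^(-0.48480) = 0.32749.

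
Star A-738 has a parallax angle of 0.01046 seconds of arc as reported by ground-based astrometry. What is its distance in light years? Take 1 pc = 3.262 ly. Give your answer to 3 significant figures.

312 light years

d = 1/p = 1/0.01046 = 95.602 pc.
In light-years: 95.602 × 3.262 = 311.85 ly.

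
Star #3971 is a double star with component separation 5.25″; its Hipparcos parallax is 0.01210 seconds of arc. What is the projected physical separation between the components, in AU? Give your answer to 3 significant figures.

d = 1/p = 1/0.01210″ = 82.645 pc.
At distance d (pc), an angle of θ arcsec spans θ·d AU: s = 5.25 × 82.645 = 433.89 AU.

434 AU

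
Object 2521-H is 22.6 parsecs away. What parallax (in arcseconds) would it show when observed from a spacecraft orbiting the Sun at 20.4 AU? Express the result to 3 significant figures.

p (arcsec) = B (AU) / d (pc).
p = 20.4 / 22.6 = 0.90265 arcsec.

0.903 arcsec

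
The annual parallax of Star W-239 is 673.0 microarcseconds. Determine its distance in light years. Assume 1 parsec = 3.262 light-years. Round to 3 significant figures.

p = 673.0 microarcseconds = 0.0006730 arcsec.
d = 1/p = 1/0.0006730 = 1485.9 pc.
In light-years: 1485.9 × 3.262 = 4847 ly.

4850 light years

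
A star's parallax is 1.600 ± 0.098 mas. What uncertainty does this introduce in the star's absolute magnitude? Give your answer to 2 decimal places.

σ_M = 0.13 mag

M = m − 5 log₁₀ d + 5 = m + 5 log₁₀ p + 5, so ∂M/∂p = 5/(p ln 10).
σ_M = (5/ln 10) · (σ_p/p) = 2.1715 × 0.098/1.600 = 2.1715 × 0.06125 = 0.133.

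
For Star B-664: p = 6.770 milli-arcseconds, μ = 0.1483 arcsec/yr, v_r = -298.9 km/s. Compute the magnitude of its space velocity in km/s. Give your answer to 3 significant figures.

316 km/s

d = 1/p = 1/0.006770″ = 147.71 pc.
v_t = 4.740 μ d = 4.740 × 0.1483 × 147.71 = 103.83 km/s.
v = √(v_r² + v_t²) = √((-298.9)² + 103.83²) = √100122 = 316.42 km/s.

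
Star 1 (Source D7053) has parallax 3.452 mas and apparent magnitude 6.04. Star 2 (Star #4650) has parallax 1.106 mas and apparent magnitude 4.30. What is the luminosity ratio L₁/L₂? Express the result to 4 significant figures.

L₁/L₂ = 0.02067

d₁ = 1/p₁ = 1/0.003452″ = 289.69 pc; d₂ = 1/p₂ = 1/0.001106″ = 904.16 pc.
M₁ = m₁ − 5 log₁₀ d₁ + 5 = 6.04 − 12.3097 + 5 = -1.2697.
M₂ = 4.30 − 14.7812 + 5 = -5.4812.
L₁/L₂ = 10^(0.4(M₂ − M₁)) = 10^(0.4 × (-4.2115)) = 10^(-1.68460) = 0.020673.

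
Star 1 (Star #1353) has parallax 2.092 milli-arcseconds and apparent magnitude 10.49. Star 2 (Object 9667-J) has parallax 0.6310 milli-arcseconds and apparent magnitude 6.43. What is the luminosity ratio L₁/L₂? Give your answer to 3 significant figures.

L₁/L₂ = 0.00216

d₁ = 1/p₁ = 1/0.002092″ = 478.01 pc; d₂ = 1/p₂ = 1/0.0006310″ = 1584.8 pc.
M₁ = m₁ − 5 log₁₀ d₁ + 5 = 10.49 − 13.3972 + 5 = 2.0928.
M₂ = 6.43 − 15.9999 + 5 = -4.5699.
L₁/L₂ = 10^(0.4(M₂ − M₁)) = 10^(0.4 × (-6.6627)) = 10^(-2.66508) = 0.0021623.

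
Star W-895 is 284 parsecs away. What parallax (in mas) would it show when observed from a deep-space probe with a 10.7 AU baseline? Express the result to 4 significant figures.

p (arcsec) = B (AU) / d (pc).
p = 10.7 / 284 = 0.037676 arcsec = 37.676 mas.

37.68 mas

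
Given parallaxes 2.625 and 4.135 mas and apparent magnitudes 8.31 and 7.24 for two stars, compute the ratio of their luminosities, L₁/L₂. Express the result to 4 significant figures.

L₁/L₂ = 0.9262

d₁ = 1/p₁ = 1/0.002625″ = 380.95 pc; d₂ = 1/p₂ = 1/0.004135″ = 241.84 pc.
M₁ = m₁ − 5 log₁₀ d₁ + 5 = 8.31 − 12.9043 + 5 = 0.4057.
M₂ = 7.24 − 11.9176 + 5 = 0.3224.
L₁/L₂ = 10^(0.4(M₂ − M₁)) = 10^(0.4 × (-0.0833)) = 10^(-0.03332) = 0.92615.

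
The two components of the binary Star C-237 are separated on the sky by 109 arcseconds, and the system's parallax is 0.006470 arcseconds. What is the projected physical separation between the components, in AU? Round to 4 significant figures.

16850 AU

d = 1/p = 1/0.006470″ = 154.56 pc.
At distance d (pc), an angle of θ arcsec spans θ·d AU: s = 109 × 154.56 = 16847 AU.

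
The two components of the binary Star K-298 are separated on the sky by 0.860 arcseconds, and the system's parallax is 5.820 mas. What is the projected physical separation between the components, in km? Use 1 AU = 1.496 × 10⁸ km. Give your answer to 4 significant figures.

2.211 × 10^10 km

d = 1/p = 1/0.005820″ = 171.82 pc.
At distance d (pc), an angle of θ arcsec spans θ·d AU: s = 0.860 × 171.82 = 147.77 AU.
= 147.77 × 1.496 × 10⁸ km = 2.2106 × 10^10 km.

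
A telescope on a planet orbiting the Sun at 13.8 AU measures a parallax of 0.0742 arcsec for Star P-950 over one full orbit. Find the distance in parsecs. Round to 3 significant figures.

With baseline B (in AU) and parallax p (in arcsec), d = B/p parsecs.
d = 13.8 / 0.0742 = 185.98 pc.

186 pc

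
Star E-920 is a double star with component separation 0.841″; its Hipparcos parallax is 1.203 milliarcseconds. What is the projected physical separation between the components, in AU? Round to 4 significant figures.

d = 1/p = 1/0.001203″ = 831.26 pc.
At distance d (pc), an angle of θ arcsec spans θ·d AU: s = 0.841 × 831.26 = 699.09 AU.

699.1 AU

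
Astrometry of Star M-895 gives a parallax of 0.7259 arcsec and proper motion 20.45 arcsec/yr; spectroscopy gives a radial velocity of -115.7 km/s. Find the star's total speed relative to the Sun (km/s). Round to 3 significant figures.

d = 1/p = 1/0.7259″ = 1.3776 pc.
v_t = 4.740 μ d = 4.740 × 20.45 × 1.3776 = 133.53 km/s.
v = √(v_r² + v_t²) = √((-115.7)² + 133.53²) = √31216.8 = 176.68 km/s.

177 km/s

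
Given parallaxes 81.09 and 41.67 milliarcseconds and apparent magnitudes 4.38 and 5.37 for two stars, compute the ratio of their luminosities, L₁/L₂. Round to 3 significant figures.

L₁/L₂ = 0.657

d₁ = 1/p₁ = 1/0.08109″ = 12.332 pc; d₂ = 1/p₂ = 1/0.04167″ = 23.998 pc.
M₁ = m₁ − 5 log₁₀ d₁ + 5 = 4.38 − 5.4552 + 5 = 3.9248.
M₂ = 5.37 − 6.9009 + 5 = 3.4691.
L₁/L₂ = 10^(0.4(M₂ − M₁)) = 10^(0.4 × (-0.4557)) = 10^(-0.18228) = 0.65723.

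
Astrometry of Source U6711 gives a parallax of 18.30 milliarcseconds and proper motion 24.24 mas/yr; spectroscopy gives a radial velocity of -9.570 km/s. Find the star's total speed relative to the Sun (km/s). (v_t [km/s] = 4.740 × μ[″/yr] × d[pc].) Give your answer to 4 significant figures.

11.45 km/s

d = 1/p = 1/0.01830″ = 54.645 pc.
μ = 24.24 mas/yr = 0.02424 ″/yr.
v_t = 4.740 μ d = 4.740 × 0.02424 × 54.645 = 6.2786 km/s.
v = √(v_r² + v_t²) = √((-9.570)² + 6.2786²) = √131.006 = 11.446 km/s.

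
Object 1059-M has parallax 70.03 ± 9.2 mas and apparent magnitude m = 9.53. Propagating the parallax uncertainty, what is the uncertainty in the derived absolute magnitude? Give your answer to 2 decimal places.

M = m − 5 log₁₀ d + 5 = m + 5 log₁₀ p + 5, so ∂M/∂p = 5/(p ln 10).
σ_M = (5/ln 10) · (σ_p/p) = 2.1715 × 9.2/70.03 = 2.1715 × 0.13137 = 0.28527.

σ_M = 0.29 mag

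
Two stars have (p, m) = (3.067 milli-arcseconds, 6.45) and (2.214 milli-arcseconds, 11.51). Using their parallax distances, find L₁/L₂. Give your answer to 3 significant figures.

L₁/L₂ = 55.1

d₁ = 1/p₁ = 1/0.003067″ = 326.05 pc; d₂ = 1/p₂ = 1/0.002214″ = 451.67 pc.
M₁ = m₁ − 5 log₁₀ d₁ + 5 = 6.45 − 12.5664 + 5 = -1.1164.
M₂ = 11.51 − 13.2741 + 5 = 3.2359.
L₁/L₂ = 10^(0.4(M₂ − M₁)) = 10^(0.4 × 4.3523) = 10^1.74092 = 55.071.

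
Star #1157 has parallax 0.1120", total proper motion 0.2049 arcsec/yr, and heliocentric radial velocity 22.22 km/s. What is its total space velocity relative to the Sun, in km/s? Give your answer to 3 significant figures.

d = 1/p = 1/0.1120″ = 8.9286 pc.
v_t = 4.740 μ d = 4.740 × 0.2049 × 8.9286 = 8.6717 km/s.
v = √(v_r² + v_t²) = √(22.22² + 8.6717²) = √568.927 = 23.852 km/s.

23.9 km/s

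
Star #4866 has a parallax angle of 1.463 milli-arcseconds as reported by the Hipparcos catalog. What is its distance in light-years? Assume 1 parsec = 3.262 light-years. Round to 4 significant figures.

2230 light years

p = 1.463 milli-arcseconds = 0.001463 arcsec.
d = 1/p = 1/0.001463 = 683.53 pc.
In light-years: 683.53 × 3.262 = 2229.7 ly.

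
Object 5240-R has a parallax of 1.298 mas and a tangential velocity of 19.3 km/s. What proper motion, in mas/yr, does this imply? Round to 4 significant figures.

5.285 mas/yr

d = 1/p = 1/0.001298″ = 770.42 pc.
μ = v_t / (4.74 d) = 19.3 / (4.74 × 770.42) = 19.3 / 3651.8 = 0.0052851 ″/yr = 5.2851 mas/yr.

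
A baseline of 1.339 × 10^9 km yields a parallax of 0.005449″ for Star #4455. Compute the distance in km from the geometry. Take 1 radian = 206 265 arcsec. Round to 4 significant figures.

5.069 × 10^16 km

θ = 0.005449″ = 0.005449/206265 = 2.6417 × 10^-8 rad.
d = B/θ = (1.339 × 10^9) / (2.6417 × 10^-8) = 5.0687 × 10^16 km.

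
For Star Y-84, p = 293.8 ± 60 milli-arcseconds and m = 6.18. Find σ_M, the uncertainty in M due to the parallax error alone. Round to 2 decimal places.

M = m − 5 log₁₀ d + 5 = m + 5 log₁₀ p + 5, so ∂M/∂p = 5/(p ln 10).
σ_M = (5/ln 10) · (σ_p/p) = 2.1715 × 60/293.8 = 2.1715 × 0.20422 = 0.44346.

σ_M = 0.44 mag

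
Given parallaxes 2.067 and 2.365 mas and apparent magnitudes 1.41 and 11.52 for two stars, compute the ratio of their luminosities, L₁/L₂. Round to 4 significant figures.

L₁/L₂ = 14490

d₁ = 1/p₁ = 1/0.002067″ = 483.79 pc; d₂ = 1/p₂ = 1/0.002365″ = 422.83 pc.
M₁ = m₁ − 5 log₁₀ d₁ + 5 = 1.41 − 13.4233 + 5 = -7.0133.
M₂ = 11.52 − 13.1308 + 5 = 3.3892.
L₁/L₂ = 10^(0.4(M₂ − M₁)) = 10^(0.4 × 10.4025) = 10^4.16100 = 14488.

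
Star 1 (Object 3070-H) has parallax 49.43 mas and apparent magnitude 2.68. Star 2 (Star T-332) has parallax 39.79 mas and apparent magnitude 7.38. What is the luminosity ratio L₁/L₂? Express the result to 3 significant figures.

L₁/L₂ = 49.2

d₁ = 1/p₁ = 1/0.04943″ = 20.231 pc; d₂ = 1/p₂ = 1/0.03979″ = 25.132 pc.
M₁ = m₁ − 5 log₁₀ d₁ + 5 = 2.68 − 6.5301 + 5 = 1.1499.
M₂ = 7.38 − 7.0011 + 5 = 5.3789.
L₁/L₂ = 10^(0.4(M₂ − M₁)) = 10^(0.4 × 4.2290) = 10^1.69160 = 49.159.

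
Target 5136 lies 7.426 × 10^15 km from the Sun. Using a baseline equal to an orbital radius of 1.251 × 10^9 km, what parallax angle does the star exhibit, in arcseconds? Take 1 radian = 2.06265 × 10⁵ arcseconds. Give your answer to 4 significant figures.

0.03475 arcsec

θ ≈ B/d = (1.251 × 10^9) / (7.426 × 10^15) = 1.6846 × 10^-7 rad.
In arcseconds: 1.6846 × 10^-7 × 206265 = 0.034747″.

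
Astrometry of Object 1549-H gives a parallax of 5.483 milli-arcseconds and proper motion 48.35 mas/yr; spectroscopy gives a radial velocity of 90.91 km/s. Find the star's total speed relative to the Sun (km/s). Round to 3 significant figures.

d = 1/p = 1/0.005483″ = 182.38 pc.
μ = 48.35 mas/yr = 0.04835 ″/yr.
v_t = 4.740 μ d = 4.740 × 0.04835 × 182.38 = 41.798 km/s.
v = √(v_r² + v_t²) = √(90.91² + 41.798²) = √10011.7 = 100.06 km/s.

100 km/s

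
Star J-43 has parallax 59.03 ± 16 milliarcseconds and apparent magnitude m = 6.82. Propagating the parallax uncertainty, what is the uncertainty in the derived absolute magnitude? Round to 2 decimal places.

M = m − 5 log₁₀ d + 5 = m + 5 log₁₀ p + 5, so ∂M/∂p = 5/(p ln 10).
σ_M = (5/ln 10) · (σ_p/p) = 2.1715 × 16/59.03 = 2.1715 × 0.27105 = 0.58859.

σ_M = 0.59 mag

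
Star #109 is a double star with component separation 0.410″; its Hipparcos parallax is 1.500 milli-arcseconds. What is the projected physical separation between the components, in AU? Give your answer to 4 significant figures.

d = 1/p = 1/0.001500″ = 666.67 pc.
At distance d (pc), an angle of θ arcsec spans θ·d AU: s = 0.410 × 666.67 = 273.33 AU.

273.3 AU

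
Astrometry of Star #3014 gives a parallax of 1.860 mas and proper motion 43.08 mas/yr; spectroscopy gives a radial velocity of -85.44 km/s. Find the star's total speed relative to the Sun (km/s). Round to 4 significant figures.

d = 1/p = 1/0.001860″ = 537.63 pc.
μ = 43.08 mas/yr = 0.04308 ″/yr.
v_t = 4.740 μ d = 4.740 × 0.04308 × 537.63 = 109.78 km/s.
v = √(v_r² + v_t²) = √((-85.44)² + 109.78²) = √19351.6 = 139.11 km/s.

139.1 km/s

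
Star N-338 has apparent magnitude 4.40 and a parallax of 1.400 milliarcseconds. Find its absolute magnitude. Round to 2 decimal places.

M = -4.87

d = 1/p = 1/0.001400″ = 714.29 pc.
m − M = 5 log₁₀(714.29) − 5 = 14.2694 − 5 = 9.2694.
M = m − (m − M) = 4.40 − 9.2694 = -4.87.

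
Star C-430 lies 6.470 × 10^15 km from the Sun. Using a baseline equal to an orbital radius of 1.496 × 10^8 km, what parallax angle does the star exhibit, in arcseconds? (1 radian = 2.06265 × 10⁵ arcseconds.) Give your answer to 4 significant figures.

0.004769 arcsec

θ ≈ B/d = (1.496 × 10^8) / (6.470 × 10^15) = 2.3122 × 10^-8 rad.
In arcseconds: 2.3122 × 10^-8 × 206265 = 0.0047693″.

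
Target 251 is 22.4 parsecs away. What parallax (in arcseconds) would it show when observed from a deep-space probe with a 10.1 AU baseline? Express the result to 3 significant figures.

0.451 arcsec

p (arcsec) = B (AU) / d (pc).
p = 10.1 / 22.4 = 0.45089 arcsec.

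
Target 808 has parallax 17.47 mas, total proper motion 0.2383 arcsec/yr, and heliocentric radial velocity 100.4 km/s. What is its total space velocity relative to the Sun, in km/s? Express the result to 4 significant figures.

119.4 km/s

d = 1/p = 1/0.01747″ = 57.241 pc.
v_t = 4.740 μ d = 4.740 × 0.2383 × 57.241 = 64.656 km/s.
v = √(v_r² + v_t²) = √(100.4² + 64.656²) = √14260.6 = 119.42 km/s.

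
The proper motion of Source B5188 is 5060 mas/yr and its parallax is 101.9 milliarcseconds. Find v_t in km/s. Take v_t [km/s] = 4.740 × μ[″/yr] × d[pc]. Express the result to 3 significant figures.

235 km/s

d = 1/p = 1/0.1019″ = 9.8135 pc.
μ = 5060 mas/yr = 5.06 ″/yr.
v_t = 4.74 × μ × d = 4.74 × 5.06 × 9.8135 = 235.37 km/s.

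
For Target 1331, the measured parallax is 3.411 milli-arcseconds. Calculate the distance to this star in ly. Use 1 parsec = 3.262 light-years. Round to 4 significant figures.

p = 3.411 milli-arcseconds = 0.003411 arcsec.
d = 1/p = 1/0.003411 = 293.17 pc.
In light-years: 293.17 × 3.262 = 956.32 ly.

956.3 ly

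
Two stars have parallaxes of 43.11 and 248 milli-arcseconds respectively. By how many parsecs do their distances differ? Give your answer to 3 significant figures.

d_A = 1/0.04311″ = 23.196 pc; d_B = 1/0.2480″ = 4.0323 pc.
|d_B − d_A| = |4.0323 − 23.196| = 19.164 pc.

19.2 pc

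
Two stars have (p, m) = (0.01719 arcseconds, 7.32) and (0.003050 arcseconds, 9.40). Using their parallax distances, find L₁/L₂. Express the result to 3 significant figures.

L₁/L₂ = 0.214

d₁ = 1/p₁ = 1/0.01719″ = 58.173 pc; d₂ = 1/p₂ = 1/0.003050″ = 327.87 pc.
M₁ = m₁ − 5 log₁₀ d₁ + 5 = 7.32 − 8.8236 + 5 = 3.4964.
M₂ = 9.40 − 12.5785 + 5 = 1.8215.
L₁/L₂ = 10^(0.4(M₂ − M₁)) = 10^(0.4 × (-1.6749)) = 10^(-0.66996) = 0.21382.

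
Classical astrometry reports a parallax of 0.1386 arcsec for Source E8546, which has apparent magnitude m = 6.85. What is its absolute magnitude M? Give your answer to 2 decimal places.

M = 7.56

d = 1/p = 1/0.1386″ = 7.215 pc.
m − M = 5 log₁₀(7.215) − 5 = 4.2912 − 5 = -0.7088.
M = m − (m − M) = 6.85 − (-0.7088) = 7.56.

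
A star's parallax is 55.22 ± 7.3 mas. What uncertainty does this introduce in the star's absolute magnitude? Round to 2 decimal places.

σ_M = 0.29 mag

M = m − 5 log₁₀ d + 5 = m + 5 log₁₀ p + 5, so ∂M/∂p = 5/(p ln 10).
σ_M = (5/ln 10) · (σ_p/p) = 2.1715 × 7.3/55.22 = 2.1715 × 0.1322 = 0.28707.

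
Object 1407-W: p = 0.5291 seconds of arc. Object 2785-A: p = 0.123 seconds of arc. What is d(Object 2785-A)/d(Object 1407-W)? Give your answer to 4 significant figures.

Since d = 1/p, d_B/d_A = p_A/p_B.
= 0.5291 / 0.123 = 4.3016.

4.302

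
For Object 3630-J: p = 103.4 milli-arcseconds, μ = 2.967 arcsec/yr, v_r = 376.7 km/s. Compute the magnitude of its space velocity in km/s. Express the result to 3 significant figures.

d = 1/p = 1/0.1034″ = 9.6712 pc.
v_t = 4.740 μ d = 4.740 × 2.967 × 9.6712 = 136.01 km/s.
v = √(v_r² + v_t²) = √(376.7² + 136.01²) = √160402 = 400.5 km/s.

401 km/s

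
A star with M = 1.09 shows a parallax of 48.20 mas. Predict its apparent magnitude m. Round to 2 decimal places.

d = 1/p = 1/0.04820″ = 20.747 pc.
m − M = 5 log₁₀ d − 5 = 5 log₁₀(20.747) − 5 = 6.5848 − 5 = 1.5848.
m = M + (m − M) = 1.09 + 1.5848 = 2.67.

m = 2.67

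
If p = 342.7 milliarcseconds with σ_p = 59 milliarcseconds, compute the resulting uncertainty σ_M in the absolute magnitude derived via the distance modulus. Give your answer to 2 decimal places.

σ_M = 0.37 mag

M = m − 5 log₁₀ d + 5 = m + 5 log₁₀ p + 5, so ∂M/∂p = 5/(p ln 10).
σ_M = (5/ln 10) · (σ_p/p) = 2.1715 × 59/342.7 = 2.1715 × 0.17216 = 0.37385.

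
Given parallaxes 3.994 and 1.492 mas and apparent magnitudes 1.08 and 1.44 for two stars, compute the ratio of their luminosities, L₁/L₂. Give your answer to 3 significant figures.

d₁ = 1/p₁ = 1/0.003994″ = 250.38 pc; d₂ = 1/p₂ = 1/0.001492″ = 670.24 pc.
M₁ = m₁ − 5 log₁₀ d₁ + 5 = 1.08 − 11.9930 + 5 = -5.9130.
M₂ = 1.44 − 14.1312 + 5 = -7.6912.
L₁/L₂ = 10^(0.4(M₂ − M₁)) = 10^(0.4 × (-1.7782)) = 10^(-0.71128) = 0.19441.

L₁/L₂ = 0.194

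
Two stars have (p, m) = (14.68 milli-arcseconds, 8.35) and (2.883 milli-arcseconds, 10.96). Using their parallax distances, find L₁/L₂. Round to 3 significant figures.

L₁/L₂ = 0.427

d₁ = 1/p₁ = 1/0.01468″ = 68.12 pc; d₂ = 1/p₂ = 1/0.002883″ = 346.86 pc.
M₁ = m₁ − 5 log₁₀ d₁ + 5 = 8.35 − 9.1664 + 5 = 4.1836.
M₂ = 10.96 − 12.7008 + 5 = 3.2592.
L₁/L₂ = 10^(0.4(M₂ − M₁)) = 10^(0.4 × (-0.9244)) = 10^(-0.36976) = 0.42682.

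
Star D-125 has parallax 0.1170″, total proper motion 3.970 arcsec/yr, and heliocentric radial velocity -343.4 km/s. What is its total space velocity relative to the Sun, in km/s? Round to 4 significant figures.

d = 1/p = 1/0.1170″ = 8.547 pc.
v_t = 4.740 μ d = 4.740 × 3.970 × 8.547 = 160.84 km/s.
v = √(v_r² + v_t²) = √((-343.4)² + 160.84²) = √143793 = 379.2 km/s.

379.2 km/s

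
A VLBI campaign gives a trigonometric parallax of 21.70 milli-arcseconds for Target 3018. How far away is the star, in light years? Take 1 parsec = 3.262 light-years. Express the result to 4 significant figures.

150.3 light years

p = 21.70 milli-arcseconds = 0.02170 arcsec.
d = 1/p = 1/0.02170 = 46.083 pc.
In light-years: 46.083 × 3.262 = 150.32 ly.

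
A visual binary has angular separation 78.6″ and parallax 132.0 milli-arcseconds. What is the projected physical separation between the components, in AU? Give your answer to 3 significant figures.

595 AU

d = 1/p = 1/0.1320″ = 7.5758 pc.
At distance d (pc), an angle of θ arcsec spans θ·d AU: s = 78.6 × 7.5758 = 595.46 AU.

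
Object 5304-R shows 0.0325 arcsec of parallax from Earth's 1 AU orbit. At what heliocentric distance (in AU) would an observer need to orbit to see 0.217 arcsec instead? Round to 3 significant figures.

Parallax scales linearly with baseline: p ∝ B, so B = p_target / p_Earth × 1 AU.
B = 0.217 / 0.0325 = 6.6769 AU.

6.68 AU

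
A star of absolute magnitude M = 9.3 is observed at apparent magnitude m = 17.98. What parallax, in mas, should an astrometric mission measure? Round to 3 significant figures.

1.84 mas

m − M = 17.98 − 9.3 = 8.68.
d = 10^((m−M)/5 + 1) = 10^2.736 = 544.5 pc.
p = 1/d = 1/544.5 = 0.0018365 arcsec = 1.8365 mas.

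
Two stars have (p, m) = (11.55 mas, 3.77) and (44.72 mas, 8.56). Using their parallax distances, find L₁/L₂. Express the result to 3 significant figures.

d₁ = 1/p₁ = 1/0.01155″ = 86.58 pc; d₂ = 1/p₂ = 1/0.04472″ = 22.361 pc.
M₁ = m₁ − 5 log₁₀ d₁ + 5 = 3.77 − 9.6871 + 5 = -0.9171.
M₂ = 8.56 − 6.7475 + 5 = 6.8125.
L₁/L₂ = 10^(0.4(M₂ − M₁)) = 10^(0.4 × 7.7296) = 10^3.09184 = 1235.5.

L₁/L₂ = 1240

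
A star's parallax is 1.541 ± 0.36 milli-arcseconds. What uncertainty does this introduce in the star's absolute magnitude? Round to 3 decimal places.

M = m − 5 log₁₀ d + 5 = m + 5 log₁₀ p + 5, so ∂M/∂p = 5/(p ln 10).
σ_M = (5/ln 10) · (σ_p/p) = 2.1715 × 0.36/1.541 = 2.1715 × 0.23361 = 0.50728.

σ_M = 0.507 mag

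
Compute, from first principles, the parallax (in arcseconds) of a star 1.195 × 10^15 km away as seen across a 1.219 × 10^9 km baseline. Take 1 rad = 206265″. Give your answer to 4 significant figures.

0.2104 arcsec

θ ≈ B/d = (1.219 × 10^9) / (1.195 × 10^15) = 1.0201 × 10^-6 rad.
In arcseconds: 1.0201 × 10^-6 × 206265 = 0.21041″.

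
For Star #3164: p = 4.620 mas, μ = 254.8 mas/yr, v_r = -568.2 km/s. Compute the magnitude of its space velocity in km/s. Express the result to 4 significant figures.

625.5 km/s

d = 1/p = 1/0.004620″ = 216.45 pc.
μ = 254.8 mas/yr = 0.2548 ″/yr.
v_t = 4.740 μ d = 4.740 × 0.2548 × 216.45 = 261.42 km/s.
v = √(v_r² + v_t²) = √((-568.2)² + 261.42²) = √391192 = 625.45 km/s.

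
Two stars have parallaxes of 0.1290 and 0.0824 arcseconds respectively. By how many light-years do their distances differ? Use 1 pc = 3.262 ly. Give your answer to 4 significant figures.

14.30 ly

d_A = 1/0.1290″ = 7.7519 pc; d_B = 1/0.08240″ = 12.136 pc.
|d_B − d_A| = |12.136 − 7.7519| = 4.3841 pc = 4.3841 × 3.262 ly = 14.301 ly.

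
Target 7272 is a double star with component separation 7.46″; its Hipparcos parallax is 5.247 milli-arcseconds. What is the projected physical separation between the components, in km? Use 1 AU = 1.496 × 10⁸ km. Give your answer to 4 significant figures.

d = 1/p = 1/0.005247″ = 190.59 pc.
At distance d (pc), an angle of θ arcsec spans θ·d AU: s = 7.46 × 190.59 = 1421.8 AU.
= 1421.8 × 1.496 × 10⁸ km = 2.1270 × 10^11 km.

2.127 × 10^11 km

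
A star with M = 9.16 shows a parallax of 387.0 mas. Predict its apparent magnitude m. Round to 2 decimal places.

m = 6.22

d = 1/p = 1/0.3870″ = 2.584 pc.
m − M = 5 log₁₀ d − 5 = 5 log₁₀(2.584) − 5 = 2.0615 − 5 = -2.9385.
m = M + (m − M) = 9.16 + (-2.9385) = 6.22.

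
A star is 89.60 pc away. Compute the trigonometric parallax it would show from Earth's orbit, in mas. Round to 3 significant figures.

11.2 mas

p = 1/d = 1/89.6 = 0.011161 arcsec.
= 0.011161 × 1000 = 11.161 mas.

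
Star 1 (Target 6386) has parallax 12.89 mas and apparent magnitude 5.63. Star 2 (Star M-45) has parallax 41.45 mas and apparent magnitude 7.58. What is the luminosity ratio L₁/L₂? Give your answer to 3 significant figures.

L₁/L₂ = 62.3

d₁ = 1/p₁ = 1/0.01289″ = 77.58 pc; d₂ = 1/p₂ = 1/0.04145″ = 24.125 pc.
M₁ = m₁ − 5 log₁₀ d₁ + 5 = 5.63 − 9.4487 + 5 = 1.1813.
M₂ = 7.58 − 6.9123 + 5 = 5.6677.
L₁/L₂ = 10^(0.4(M₂ − M₁)) = 10^(0.4 × 4.4864) = 10^1.79456 = 62.31.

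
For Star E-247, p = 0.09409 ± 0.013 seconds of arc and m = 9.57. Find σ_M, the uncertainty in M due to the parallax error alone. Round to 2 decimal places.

M = m − 5 log₁₀ d + 5 = m + 5 log₁₀ p + 5, so ∂M/∂p = 5/(p ln 10).
σ_M = (5/ln 10) · (σ_p/p) = 2.1715 × 0.013/0.09409 = 2.1715 × 0.13817 = 0.30004.

σ_M = 0.30 mag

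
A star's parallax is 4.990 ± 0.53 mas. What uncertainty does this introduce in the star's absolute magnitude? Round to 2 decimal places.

σ_M = 0.23 mag

M = m − 5 log₁₀ d + 5 = m + 5 log₁₀ p + 5, so ∂M/∂p = 5/(p ln 10).
σ_M = (5/ln 10) · (σ_p/p) = 2.1715 × 0.53/4.990 = 2.1715 × 0.10621 = 0.23064.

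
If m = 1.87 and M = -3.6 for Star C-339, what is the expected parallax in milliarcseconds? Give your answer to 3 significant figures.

m − M = 1.87 − (-3.6) = 5.47.
d = 10^((m−M)/5 + 1) = 10^2.094 = 124.17 pc.
p = 1/d = 1/124.17 = 0.0080535 arcsec = 8.0535 mas.

8.05 mas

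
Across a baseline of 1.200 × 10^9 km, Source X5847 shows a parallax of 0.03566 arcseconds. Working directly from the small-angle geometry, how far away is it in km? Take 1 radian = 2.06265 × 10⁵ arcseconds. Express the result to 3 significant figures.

θ = 0.03566″ = 0.03566/206265 = 1.7288 × 10^-7 rad.
d = B/θ = (1.200 × 10^9) / (1.7288 × 10^-7) = 6.9412 × 10^15 km.

6.94 × 10^15 km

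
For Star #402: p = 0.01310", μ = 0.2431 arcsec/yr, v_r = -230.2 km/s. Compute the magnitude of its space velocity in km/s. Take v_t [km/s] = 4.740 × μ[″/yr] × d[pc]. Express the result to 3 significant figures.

d = 1/p = 1/0.01310″ = 76.336 pc.
v_t = 4.740 μ d = 4.740 × 0.2431 × 76.336 = 87.962 km/s.
v = √(v_r² + v_t²) = √((-230.2)² + 87.962²) = √60729.4 = 246.43 km/s.

246 km/s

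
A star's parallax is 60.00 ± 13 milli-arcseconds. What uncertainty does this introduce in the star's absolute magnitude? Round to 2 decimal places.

M = m − 5 log₁₀ d + 5 = m + 5 log₁₀ p + 5, so ∂M/∂p = 5/(p ln 10).
σ_M = (5/ln 10) · (σ_p/p) = 2.1715 × 13/60.00 = 2.1715 × 0.21667 = 0.4705.

σ_M = 0.47 mag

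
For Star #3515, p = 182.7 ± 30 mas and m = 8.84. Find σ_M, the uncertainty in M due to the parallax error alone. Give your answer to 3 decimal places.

M = m − 5 log₁₀ d + 5 = m + 5 log₁₀ p + 5, so ∂M/∂p = 5/(p ln 10).
σ_M = (5/ln 10) · (σ_p/p) = 2.1715 × 30/182.7 = 2.1715 × 0.1642 = 0.35656.

σ_M = 0.357 mag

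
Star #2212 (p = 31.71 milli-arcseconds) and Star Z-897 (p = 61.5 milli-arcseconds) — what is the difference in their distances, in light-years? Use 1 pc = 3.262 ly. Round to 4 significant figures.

49.83 ly

d_A = 1/0.03171″ = 31.536 pc; d_B = 1/0.06150″ = 16.26 pc.
|d_B − d_A| = |16.26 − 31.536| = 15.276 pc = 15.276 × 3.262 ly = 49.83 ly.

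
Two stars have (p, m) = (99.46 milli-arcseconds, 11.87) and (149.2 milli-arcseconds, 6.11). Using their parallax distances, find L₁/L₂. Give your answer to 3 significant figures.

d₁ = 1/p₁ = 1/0.09946″ = 10.054 pc; d₂ = 1/p₂ = 1/0.1492″ = 6.7024 pc.
M₁ = m₁ − 5 log₁₀ d₁ + 5 = 11.87 − 5.0117 + 5 = 11.8583.
M₂ = 6.11 − 4.1312 + 5 = 6.9788.
L₁/L₂ = 10^(0.4(M₂ − M₁)) = 10^(0.4 × (-4.8795)) = 10^(-1.95180) = 0.011174.

L₁/L₂ = 0.0112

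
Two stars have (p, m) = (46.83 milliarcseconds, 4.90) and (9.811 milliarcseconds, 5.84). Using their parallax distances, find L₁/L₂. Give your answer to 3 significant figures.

L₁/L₂ = 0.104

d₁ = 1/p₁ = 1/0.04683″ = 21.354 pc; d₂ = 1/p₂ = 1/0.009811″ = 101.93 pc.
M₁ = m₁ − 5 log₁₀ d₁ + 5 = 4.90 − 6.6474 + 5 = 3.2526.
M₂ = 5.84 − 10.0415 + 5 = 0.7985.
L₁/L₂ = 10^(0.4(M₂ − M₁)) = 10^(0.4 × (-2.4541)) = 10^(-0.98164) = 0.10432.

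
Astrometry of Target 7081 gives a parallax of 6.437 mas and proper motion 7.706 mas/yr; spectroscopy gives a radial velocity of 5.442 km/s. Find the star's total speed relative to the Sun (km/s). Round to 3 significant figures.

d = 1/p = 1/0.006437″ = 155.35 pc.
μ = 7.706 mas/yr = 0.007706 ″/yr.
v_t = 4.740 μ d = 4.740 × 0.007706 × 155.35 = 5.6744 km/s.
v = √(v_r² + v_t²) = √(5.442² + 5.6744²) = √61.8142 = 7.8622 km/s.

7.86 km/s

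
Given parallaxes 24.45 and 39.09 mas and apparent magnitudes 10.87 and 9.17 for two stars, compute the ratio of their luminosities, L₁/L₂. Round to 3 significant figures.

d₁ = 1/p₁ = 1/0.02445″ = 40.9 pc; d₂ = 1/p₂ = 1/0.03909″ = 25.582 pc.
M₁ = m₁ − 5 log₁₀ d₁ + 5 = 10.87 − 8.0586 + 5 = 7.8114.
M₂ = 9.17 − 7.0397 + 5 = 7.1303.
L₁/L₂ = 10^(0.4(M₂ − M₁)) = 10^(0.4 × (-0.6811)) = 10^(-0.27244) = 0.53402.

L₁/L₂ = 0.534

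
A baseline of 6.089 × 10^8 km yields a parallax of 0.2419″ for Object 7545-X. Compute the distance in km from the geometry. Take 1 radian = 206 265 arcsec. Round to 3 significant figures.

5.19 × 10^14 km

θ = 0.2419″ = 0.2419/206265 = 1.1728 × 10^-6 rad.
d = B/θ = (6.089 × 10^8) / (1.1728 × 10^-6) = 5.1918 × 10^14 km.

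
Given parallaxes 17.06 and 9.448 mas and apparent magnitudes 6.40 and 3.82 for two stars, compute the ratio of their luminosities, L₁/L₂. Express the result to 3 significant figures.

L₁/L₂ = 0.0285

d₁ = 1/p₁ = 1/0.01706″ = 58.617 pc; d₂ = 1/p₂ = 1/0.009448″ = 105.84 pc.
M₁ = m₁ − 5 log₁₀ d₁ + 5 = 6.40 − 8.8401 + 5 = 2.5599.
M₂ = 3.82 − 10.1232 + 5 = -1.3032.
L₁/L₂ = 10^(0.4(M₂ − M₁)) = 10^(0.4 × (-3.8631)) = 10^(-1.54524) = 0.028494.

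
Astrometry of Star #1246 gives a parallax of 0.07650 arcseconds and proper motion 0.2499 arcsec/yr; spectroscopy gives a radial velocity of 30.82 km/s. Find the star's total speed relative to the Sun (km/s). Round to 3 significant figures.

d = 1/p = 1/0.07650″ = 13.072 pc.
v_t = 4.740 μ d = 4.740 × 0.2499 × 13.072 = 15.484 km/s.
v = √(v_r² + v_t²) = √(30.82² + 15.484²) = √1189.63 = 34.491 km/s.

34.5 km/s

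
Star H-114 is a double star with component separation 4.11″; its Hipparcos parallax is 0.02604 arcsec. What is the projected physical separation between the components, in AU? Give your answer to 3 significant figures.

d = 1/p = 1/0.02604″ = 38.402 pc.
At distance d (pc), an angle of θ arcsec spans θ·d AU: s = 4.11 × 38.402 = 157.83 AU.

158 AU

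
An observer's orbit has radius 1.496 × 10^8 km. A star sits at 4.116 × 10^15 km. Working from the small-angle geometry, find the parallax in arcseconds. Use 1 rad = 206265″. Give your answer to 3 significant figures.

θ ≈ B/d = (1.496 × 10^8) / (4.116 × 10^15) = 3.6346 × 10^-8 rad.
In arcseconds: 3.6346 × 10^-8 × 206265 = 0.0074969″.

0.00750 arcsec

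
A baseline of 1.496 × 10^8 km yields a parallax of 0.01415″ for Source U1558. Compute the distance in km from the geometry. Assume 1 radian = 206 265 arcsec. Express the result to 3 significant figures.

θ = 0.01415″ = 0.01415/206265 = 6.8601 × 10^-8 rad.
d = B/θ = (1.496 × 10^8) / (6.8601 × 10^-8) = 2.1807 × 10^15 km.

2.18 × 10^15 km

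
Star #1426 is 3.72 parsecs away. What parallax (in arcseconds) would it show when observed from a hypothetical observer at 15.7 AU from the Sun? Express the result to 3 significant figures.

4.22 arcsec

p (arcsec) = B (AU) / d (pc).
p = 15.7 / 3.72 = 4.2204 arcsec.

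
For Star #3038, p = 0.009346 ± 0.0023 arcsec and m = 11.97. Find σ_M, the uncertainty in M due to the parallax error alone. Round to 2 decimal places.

σ_M = 0.53 mag

M = m − 5 log₁₀ d + 5 = m + 5 log₁₀ p + 5, so ∂M/∂p = 5/(p ln 10).
σ_M = (5/ln 10) · (σ_p/p) = 2.1715 × 0.0023/0.009346 = 2.1715 × 0.24609 = 0.53438.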